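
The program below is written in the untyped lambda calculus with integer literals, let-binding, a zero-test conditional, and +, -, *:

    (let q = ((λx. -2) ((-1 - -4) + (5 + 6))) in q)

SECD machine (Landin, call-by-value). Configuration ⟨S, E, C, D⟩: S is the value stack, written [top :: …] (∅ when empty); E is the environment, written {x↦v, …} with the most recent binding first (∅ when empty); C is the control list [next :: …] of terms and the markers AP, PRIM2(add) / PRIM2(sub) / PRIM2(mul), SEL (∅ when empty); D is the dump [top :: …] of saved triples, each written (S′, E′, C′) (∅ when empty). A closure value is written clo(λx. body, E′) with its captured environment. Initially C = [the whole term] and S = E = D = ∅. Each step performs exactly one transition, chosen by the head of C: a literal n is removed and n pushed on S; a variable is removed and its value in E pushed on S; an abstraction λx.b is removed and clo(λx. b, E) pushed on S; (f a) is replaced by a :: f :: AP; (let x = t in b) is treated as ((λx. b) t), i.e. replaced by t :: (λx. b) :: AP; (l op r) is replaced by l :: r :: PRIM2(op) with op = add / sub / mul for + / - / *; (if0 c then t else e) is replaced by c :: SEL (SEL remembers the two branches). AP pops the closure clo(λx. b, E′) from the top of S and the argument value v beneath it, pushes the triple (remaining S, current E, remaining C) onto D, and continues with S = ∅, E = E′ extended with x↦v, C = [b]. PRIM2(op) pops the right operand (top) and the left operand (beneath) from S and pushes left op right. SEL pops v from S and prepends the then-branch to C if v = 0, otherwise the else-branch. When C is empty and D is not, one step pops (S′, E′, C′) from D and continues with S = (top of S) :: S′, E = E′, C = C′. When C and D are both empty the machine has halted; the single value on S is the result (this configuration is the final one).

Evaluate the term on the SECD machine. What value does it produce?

Answer: -2

Derivation:
0. ⟨S=∅; E=∅; C=[(let q = ((λx. -2) ((-1 - -4) + (5 + 6))) in q)]; D=∅⟩
1. ⟨S=∅; E=∅; C=[((λx. -2) ((-1 - -4) + (5 + 6))) :: (λq. q) :: AP]; D=∅⟩
2. ⟨S=∅; E=∅; C=[((-1 - -4) + (5 + 6)) :: (λx. -2) :: AP :: (λq. q) :: AP]; D=∅⟩
3. ⟨S=∅; E=∅; C=[(-1 - -4) :: (5 + 6) :: PRIM2(add) :: (λx. -2) :: AP :: (λq. q) :: AP]; D=∅⟩
4. ⟨S=∅; E=∅; C=[-1 :: -4 :: PRIM2(sub) :: (5 + 6) :: PRIM2(add) :: (λx. -2) :: AP :: (λq. q) :: AP]; D=∅⟩
5. ⟨S=[-1]; E=∅; C=[-4 :: PRIM2(sub) :: (5 + 6) :: PRIM2(add) :: (λx. -2) :: AP :: (λq. q) :: AP]; D=∅⟩
6. ⟨S=[-4 :: -1]; E=∅; C=[PRIM2(sub) :: (5 + 6) :: PRIM2(add) :: (λx. -2) :: AP :: (λq. q) :: AP]; D=∅⟩
7. ⟨S=[3]; E=∅; C=[(5 + 6) :: PRIM2(add) :: (λx. -2) :: AP :: (λq. q) :: AP]; D=∅⟩
8. ⟨S=[3]; E=∅; C=[5 :: 6 :: PRIM2(add) :: PRIM2(add) :: (λx. -2) :: AP :: (λq. q) :: AP]; D=∅⟩
9. ⟨S=[5 :: 3]; E=∅; C=[6 :: PRIM2(add) :: PRIM2(add) :: (λx. -2) :: AP :: (λq. q) :: AP]; D=∅⟩
10. ⟨S=[6 :: 5 :: 3]; E=∅; C=[PRIM2(add) :: PRIM2(add) :: (λx. -2) :: AP :: (λq. q) :: AP]; D=∅⟩
11. ⟨S=[11 :: 3]; E=∅; C=[PRIM2(add) :: (λx. -2) :: AP :: (λq. q) :: AP]; D=∅⟩
12. ⟨S=[14]; E=∅; C=[(λx. -2) :: AP :: (λq. q) :: AP]; D=∅⟩
13. ⟨S=[clo(λx. -2, ∅) :: 14]; E=∅; C=[AP :: (λq. q) :: AP]; D=∅⟩
14. ⟨S=∅; E={x↦14}; C=[-2]; D=[(∅, ∅, [(λq. q) :: AP])]⟩
15. ⟨S=[-2]; E={x↦14}; C=∅; D=[(∅, ∅, [(λq. q) :: AP])]⟩
16. ⟨S=[-2]; E=∅; C=[(λq. q) :: AP]; D=∅⟩
17. ⟨S=[clo(λq. q, ∅) :: -2]; E=∅; C=[AP]; D=∅⟩
18. ⟨S=∅; E={q↦-2}; C=[q]; D=[(∅, ∅, ∅)]⟩
19. ⟨S=[-2]; E={q↦-2}; C=∅; D=[(∅, ∅, ∅)]⟩
20. ⟨S=[-2]; E=∅; C=∅; D=∅⟩
→ final value -2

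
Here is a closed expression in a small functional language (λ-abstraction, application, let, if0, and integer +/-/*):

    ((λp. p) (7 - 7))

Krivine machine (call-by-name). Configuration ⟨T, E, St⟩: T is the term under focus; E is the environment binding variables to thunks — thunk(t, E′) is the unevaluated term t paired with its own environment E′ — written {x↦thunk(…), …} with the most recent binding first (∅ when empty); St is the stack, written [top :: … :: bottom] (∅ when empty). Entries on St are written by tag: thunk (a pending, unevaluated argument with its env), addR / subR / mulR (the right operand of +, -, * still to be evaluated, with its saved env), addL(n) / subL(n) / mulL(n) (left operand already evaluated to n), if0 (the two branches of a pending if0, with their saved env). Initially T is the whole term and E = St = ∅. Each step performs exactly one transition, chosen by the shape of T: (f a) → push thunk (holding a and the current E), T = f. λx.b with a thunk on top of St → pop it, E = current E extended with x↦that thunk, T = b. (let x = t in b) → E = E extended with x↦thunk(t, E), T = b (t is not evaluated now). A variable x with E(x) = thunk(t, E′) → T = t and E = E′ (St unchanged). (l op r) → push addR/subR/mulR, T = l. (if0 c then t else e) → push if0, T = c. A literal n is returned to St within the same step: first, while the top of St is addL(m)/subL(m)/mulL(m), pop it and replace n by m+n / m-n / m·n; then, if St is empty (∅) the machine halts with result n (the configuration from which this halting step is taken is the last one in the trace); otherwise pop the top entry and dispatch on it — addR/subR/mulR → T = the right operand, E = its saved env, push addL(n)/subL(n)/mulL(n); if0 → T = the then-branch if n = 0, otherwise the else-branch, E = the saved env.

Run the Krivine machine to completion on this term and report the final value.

step 0: <T=((λp. p) (7 - 7)), E=∅, St=∅>
step 1: <T=(λp. p), E=∅, St=[thunk]>
step 2: <T=p, E={p↦thunk((7 - 7), ∅)}, St=∅>
step 3: <T=(7 - 7), E=∅, St=∅>
step 4: <T=7, E=∅, St=[subR]>
step 5: <T=7, E=∅, St=[subL(7)]>
→ final value 0

Answer: 0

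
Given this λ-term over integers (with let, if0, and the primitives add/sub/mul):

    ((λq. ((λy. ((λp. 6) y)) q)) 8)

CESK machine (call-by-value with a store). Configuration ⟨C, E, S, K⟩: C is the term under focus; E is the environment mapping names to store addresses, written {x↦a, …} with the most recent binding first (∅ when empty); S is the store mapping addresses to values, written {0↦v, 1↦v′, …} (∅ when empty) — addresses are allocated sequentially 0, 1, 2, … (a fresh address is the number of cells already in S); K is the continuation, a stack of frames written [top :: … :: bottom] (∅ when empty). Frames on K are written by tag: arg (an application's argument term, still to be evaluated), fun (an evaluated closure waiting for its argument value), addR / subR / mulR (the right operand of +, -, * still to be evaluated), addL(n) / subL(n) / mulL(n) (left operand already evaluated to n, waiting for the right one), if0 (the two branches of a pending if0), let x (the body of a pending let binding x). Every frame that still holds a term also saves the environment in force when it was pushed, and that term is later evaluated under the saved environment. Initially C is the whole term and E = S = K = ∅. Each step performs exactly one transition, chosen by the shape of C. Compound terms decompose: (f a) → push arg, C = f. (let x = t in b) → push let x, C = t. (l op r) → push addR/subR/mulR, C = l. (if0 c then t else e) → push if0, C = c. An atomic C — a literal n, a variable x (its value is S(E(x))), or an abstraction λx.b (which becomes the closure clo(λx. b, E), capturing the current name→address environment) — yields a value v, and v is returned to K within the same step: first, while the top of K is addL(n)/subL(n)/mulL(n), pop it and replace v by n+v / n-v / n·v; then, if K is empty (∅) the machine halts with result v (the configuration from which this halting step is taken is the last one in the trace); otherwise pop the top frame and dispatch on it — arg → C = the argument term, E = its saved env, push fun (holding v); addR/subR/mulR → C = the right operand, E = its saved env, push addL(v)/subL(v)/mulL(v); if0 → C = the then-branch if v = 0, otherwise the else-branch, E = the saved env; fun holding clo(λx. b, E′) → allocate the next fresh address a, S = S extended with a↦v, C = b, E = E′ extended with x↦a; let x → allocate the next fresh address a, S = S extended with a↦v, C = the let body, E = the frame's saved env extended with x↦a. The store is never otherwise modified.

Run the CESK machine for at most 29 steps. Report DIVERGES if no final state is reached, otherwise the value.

[0] ⟨C=((λq. ((λy. ((λp. 6) y)) q)) 8); E=∅; S=∅; K=∅⟩
[1] ⟨C=(λq. ((λy. ((λp. 6) y)) q)); E=∅; S=∅; K=[arg]⟩
[2] ⟨C=8; E=∅; S=∅; K=[fun]⟩
[3] ⟨C=((λy. ((λp. 6) y)) q); E={q↦0}; S={0↦8}; K=∅⟩
[4] ⟨C=(λy. ((λp. 6) y)); E={q↦0}; S={0↦8}; K=[arg]⟩
[5] ⟨C=q; E={q↦0}; S={0↦8}; K=[fun]⟩
[6] ⟨C=((λp. 6) y); E={y↦1, q↦0}; S={0↦8, 1↦8}; K=∅⟩
[7] ⟨C=(λp. 6); E={y↦1, q↦0}; S={0↦8, 1↦8}; K=[arg]⟩
[8] ⟨C=y; E={y↦1, q↦0}; S={0↦8, 1↦8}; K=[fun]⟩
[9] ⟨C=6; E={p↦2, y↦1, q↦0}; S={0↦8, 1↦8, 2↦8}; K=∅⟩
→ final value 6

Answer: 6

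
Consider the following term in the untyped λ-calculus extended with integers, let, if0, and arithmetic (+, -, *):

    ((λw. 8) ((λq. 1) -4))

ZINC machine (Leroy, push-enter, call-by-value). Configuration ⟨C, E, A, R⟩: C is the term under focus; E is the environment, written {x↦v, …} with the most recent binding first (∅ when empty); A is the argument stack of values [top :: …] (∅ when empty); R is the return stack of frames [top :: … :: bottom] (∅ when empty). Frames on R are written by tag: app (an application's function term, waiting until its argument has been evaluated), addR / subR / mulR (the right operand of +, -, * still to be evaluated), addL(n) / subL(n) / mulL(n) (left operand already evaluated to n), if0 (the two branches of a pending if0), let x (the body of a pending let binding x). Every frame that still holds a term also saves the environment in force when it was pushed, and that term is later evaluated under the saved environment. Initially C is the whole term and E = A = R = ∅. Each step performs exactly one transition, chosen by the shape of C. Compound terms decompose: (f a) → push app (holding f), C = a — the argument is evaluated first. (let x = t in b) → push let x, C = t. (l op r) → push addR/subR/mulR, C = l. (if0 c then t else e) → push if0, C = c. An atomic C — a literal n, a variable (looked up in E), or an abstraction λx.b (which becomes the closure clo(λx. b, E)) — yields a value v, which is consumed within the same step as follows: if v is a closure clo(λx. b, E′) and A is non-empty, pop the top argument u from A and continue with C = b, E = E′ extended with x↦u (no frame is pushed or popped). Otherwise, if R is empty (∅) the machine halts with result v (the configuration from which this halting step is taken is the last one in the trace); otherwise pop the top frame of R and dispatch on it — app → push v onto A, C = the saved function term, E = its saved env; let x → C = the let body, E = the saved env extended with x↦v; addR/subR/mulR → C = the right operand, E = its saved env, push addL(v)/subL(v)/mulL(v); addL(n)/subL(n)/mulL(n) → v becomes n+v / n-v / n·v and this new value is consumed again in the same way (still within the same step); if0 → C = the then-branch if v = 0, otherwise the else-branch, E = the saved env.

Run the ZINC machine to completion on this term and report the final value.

Answer: 8

Machine steps:
t=0: ⟨C=((λw. 8) ((λq. 1) -4)); E=∅; A=∅; R=∅⟩
t=1: ⟨C=((λq. 1) -4); E=∅; A=∅; R=[app]⟩
t=2: ⟨C=-4; E=∅; A=∅; R=[app :: app]⟩
t=3: ⟨C=(λq. 1); E=∅; A=[-4]; R=[app]⟩
t=4: ⟨C=1; E={q↦-4}; A=∅; R=[app]⟩
t=5: ⟨C=(λw. 8); E=∅; A=[1]; R=∅⟩
t=6: ⟨C=8; E={w↦1}; A=∅; R=∅⟩
→ final value 8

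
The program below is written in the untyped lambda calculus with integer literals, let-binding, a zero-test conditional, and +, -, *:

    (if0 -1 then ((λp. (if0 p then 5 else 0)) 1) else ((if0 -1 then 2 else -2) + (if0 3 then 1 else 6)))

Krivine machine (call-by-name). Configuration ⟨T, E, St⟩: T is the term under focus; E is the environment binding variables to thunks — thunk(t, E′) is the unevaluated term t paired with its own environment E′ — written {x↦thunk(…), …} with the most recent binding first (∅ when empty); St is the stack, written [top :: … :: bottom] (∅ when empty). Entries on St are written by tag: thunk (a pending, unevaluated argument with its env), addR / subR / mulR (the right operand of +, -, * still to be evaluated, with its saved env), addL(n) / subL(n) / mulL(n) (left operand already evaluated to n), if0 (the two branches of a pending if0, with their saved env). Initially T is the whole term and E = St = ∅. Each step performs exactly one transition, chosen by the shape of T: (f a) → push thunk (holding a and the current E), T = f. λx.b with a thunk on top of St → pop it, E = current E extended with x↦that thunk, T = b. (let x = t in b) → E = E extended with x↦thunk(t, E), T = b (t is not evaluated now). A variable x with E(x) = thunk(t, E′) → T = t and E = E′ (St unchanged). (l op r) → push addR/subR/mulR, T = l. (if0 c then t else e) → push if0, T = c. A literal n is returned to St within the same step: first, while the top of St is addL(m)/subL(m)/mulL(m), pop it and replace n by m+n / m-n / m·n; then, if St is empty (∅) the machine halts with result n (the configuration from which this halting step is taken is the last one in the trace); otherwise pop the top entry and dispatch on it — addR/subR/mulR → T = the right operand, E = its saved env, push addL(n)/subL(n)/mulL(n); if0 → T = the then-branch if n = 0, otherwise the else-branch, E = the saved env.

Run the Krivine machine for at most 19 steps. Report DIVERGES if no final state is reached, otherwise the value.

step 0: [T=(if0 -1 then ((λp. (if0 p then 5 else 0)) 1) else ((if0 -1 then 2 else -2) + (if0 3 then 1 else 6))) | E=∅ | St=∅]
step 1: [T=-1 | E=∅ | St=[if0]]
step 2: [T=((if0 -1 then 2 else -2) + (if0 3 then 1 else 6)) | E=∅ | St=∅]
step 3: [T=(if0 -1 then 2 else -2) | E=∅ | St=[addR]]
step 4: [T=-1 | E=∅ | St=[if0 :: addR]]
step 5: [T=-2 | E=∅ | St=[addR]]
step 6: [T=(if0 3 then 1 else 6) | E=∅ | St=[addL(-2)]]
step 7: [T=3 | E=∅ | St=[if0 :: addL(-2)]]
step 8: [T=6 | E=∅ | St=[addL(-2)]]
→ final value 4

Answer: 4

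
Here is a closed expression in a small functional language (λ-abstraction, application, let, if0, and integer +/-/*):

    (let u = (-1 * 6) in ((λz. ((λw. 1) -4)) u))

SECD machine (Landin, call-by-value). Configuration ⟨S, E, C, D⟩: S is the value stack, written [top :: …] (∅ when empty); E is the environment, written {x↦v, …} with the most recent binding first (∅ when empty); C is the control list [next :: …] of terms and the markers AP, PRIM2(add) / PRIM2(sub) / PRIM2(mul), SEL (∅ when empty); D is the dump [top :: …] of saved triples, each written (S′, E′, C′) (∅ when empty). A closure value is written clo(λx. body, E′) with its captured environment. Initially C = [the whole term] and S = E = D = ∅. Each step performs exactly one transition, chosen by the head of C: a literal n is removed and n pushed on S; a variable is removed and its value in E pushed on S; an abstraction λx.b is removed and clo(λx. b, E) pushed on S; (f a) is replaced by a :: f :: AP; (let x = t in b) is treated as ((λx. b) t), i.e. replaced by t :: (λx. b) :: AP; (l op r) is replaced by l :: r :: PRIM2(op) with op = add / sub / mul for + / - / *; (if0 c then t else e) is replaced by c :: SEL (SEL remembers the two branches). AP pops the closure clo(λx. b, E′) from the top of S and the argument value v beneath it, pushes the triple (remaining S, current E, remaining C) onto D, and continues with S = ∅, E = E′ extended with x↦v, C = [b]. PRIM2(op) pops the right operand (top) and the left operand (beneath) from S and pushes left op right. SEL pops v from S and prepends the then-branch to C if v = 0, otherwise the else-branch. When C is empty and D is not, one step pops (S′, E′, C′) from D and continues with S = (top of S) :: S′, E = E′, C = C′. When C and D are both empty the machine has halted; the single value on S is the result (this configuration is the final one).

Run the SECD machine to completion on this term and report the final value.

Answer: 1

Machine steps:
t=0: <S=∅, E=∅, C=[(let u = (-1 * 6) in ((λz. ((λw. 1) -4)) u))], D=∅>
t=1: <S=∅, E=∅, C=[(-1 * 6) :: (λu. ((λz. ((λw. 1) -4)) u)) :: AP], D=∅>
t=2: <S=∅, E=∅, C=[-1 :: 6 :: PRIM2(mul) :: (λu. ((λz. ((λw. 1) -4)) u)) :: AP], D=∅>
t=3: <S=[-1], E=∅, C=[6 :: PRIM2(mul) :: (λu. ((λz. ((λw. 1) -4)) u)) :: AP], D=∅>
t=4: <S=[6 :: -1], E=∅, C=[PRIM2(mul) :: (λu. ((λz. ((λw. 1) -4)) u)) :: AP], D=∅>
t=5: <S=[-6], E=∅, C=[(λu. ((λz. ((λw. 1) -4)) u)) :: AP], D=∅>
t=6: <S=[clo(λu. ((λz. ((λw. 1) -4)) u), ∅) :: -6], E=∅, C=[AP], D=∅>
t=7: <S=∅, E={u↦-6}, C=[((λz. ((λw. 1) -4)) u)], D=[(∅, ∅, ∅)]>
t=8: <S=∅, E={u↦-6}, C=[u :: (λz. ((λw. 1) -4)) :: AP], D=[(∅, ∅, ∅)]>
t=9: <S=[-6], E={u↦-6}, C=[(λz. ((λw. 1) -4)) :: AP], D=[(∅, ∅, ∅)]>
t=10: <S=[clo(λz. ((λw. 1) -4), {u↦-6}) :: -6], E={u↦-6}, C=[AP], D=[(∅, ∅, ∅)]>
t=11: <S=∅, E={z↦-6, u↦-6}, C=[((λw. 1) -4)], D=[(∅, {u↦-6}, ∅) :: (∅, ∅, ∅)]>
t=12: <S=∅, E={z↦-6, u↦-6}, C=[-4 :: (λw. 1) :: AP], D=[(∅, {u↦-6}, ∅) :: (∅, ∅, ∅)]>
t=13: <S=[-4], E={z↦-6, u↦-6}, C=[(λw. 1) :: AP], D=[(∅, {u↦-6}, ∅) :: (∅, ∅, ∅)]>
t=14: <S=[clo(λw. 1, {z↦-6, u↦-6}) :: -4], E={z↦-6, u↦-6}, C=[AP], D=[(∅, {u↦-6}, ∅) :: (∅, ∅, ∅)]>
t=15: <S=∅, E={w↦-4, z↦-6, u↦-6}, C=[1], D=[(∅, {z↦-6, u↦-6}, ∅) :: (∅, {u↦-6}, ∅) :: (∅, ∅, ∅)]>
t=16: <S=[1], E={w↦-4, z↦-6, u↦-6}, C=∅, D=[(∅, {z↦-6, u↦-6}, ∅) :: (∅, {u↦-6}, ∅) :: (∅, ∅, ∅)]>
t=17: <S=[1], E={z↦-6, u↦-6}, C=∅, D=[(∅, {u↦-6}, ∅) :: (∅, ∅, ∅)]>
t=18: <S=[1], E={u↦-6}, C=∅, D=[(∅, ∅, ∅)]>
t=19: <S=[1], E=∅, C=∅, D=∅>
→ final value 1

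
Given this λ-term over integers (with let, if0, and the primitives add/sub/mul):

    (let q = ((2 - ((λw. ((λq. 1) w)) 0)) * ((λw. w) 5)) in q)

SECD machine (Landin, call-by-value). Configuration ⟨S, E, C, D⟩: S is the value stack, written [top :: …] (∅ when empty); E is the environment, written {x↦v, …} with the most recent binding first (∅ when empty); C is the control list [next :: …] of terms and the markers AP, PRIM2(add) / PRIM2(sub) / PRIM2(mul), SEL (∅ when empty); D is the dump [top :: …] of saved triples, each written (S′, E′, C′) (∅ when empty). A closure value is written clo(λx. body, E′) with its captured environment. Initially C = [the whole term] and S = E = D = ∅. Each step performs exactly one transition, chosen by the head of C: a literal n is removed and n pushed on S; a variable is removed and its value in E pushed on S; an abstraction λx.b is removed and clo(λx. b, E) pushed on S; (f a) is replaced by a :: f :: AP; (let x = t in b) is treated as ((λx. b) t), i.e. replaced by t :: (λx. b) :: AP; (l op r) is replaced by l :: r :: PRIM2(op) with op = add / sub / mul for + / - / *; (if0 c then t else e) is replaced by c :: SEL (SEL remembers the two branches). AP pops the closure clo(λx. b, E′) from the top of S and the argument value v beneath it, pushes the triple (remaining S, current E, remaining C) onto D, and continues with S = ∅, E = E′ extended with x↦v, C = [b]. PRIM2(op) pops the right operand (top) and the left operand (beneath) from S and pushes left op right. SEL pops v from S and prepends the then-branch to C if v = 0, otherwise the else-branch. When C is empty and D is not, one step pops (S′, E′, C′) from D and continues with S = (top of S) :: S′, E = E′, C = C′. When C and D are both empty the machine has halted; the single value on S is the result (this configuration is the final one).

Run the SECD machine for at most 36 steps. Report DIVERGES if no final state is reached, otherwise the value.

t=0: [S=∅ | E=∅ | C=[(let q = ((2 - ((λw. ((λq. 1) w)) 0)) * ((λw. w) 5)) in q)] | D=∅]
t=1: [S=∅ | E=∅ | C=[((2 - ((λw. ((λq. 1) w)) 0)) * ((λw. w) 5)) :: (λq. q) :: AP] | D=∅]
t=2: [S=∅ | E=∅ | C=[(2 - ((λw. ((λq. 1) w)) 0)) :: ((λw. w) 5) :: PRIM2(mul) :: (λq. q) :: AP] | D=∅]
t=3: [S=∅ | E=∅ | C=[2 :: ((λw. ((λq. 1) w)) 0) :: PRIM2(sub) :: ((λw. w) 5) :: PRIM2(mul) :: (λq. q) :: AP] | D=∅]
t=4: [S=[2] | E=∅ | C=[((λw. ((λq. 1) w)) 0) :: PRIM2(sub) :: ((λw. w) 5) :: PRIM2(mul) :: (λq. q) :: AP] | D=∅]
t=5: [S=[2] | E=∅ | C=[0 :: (λw. ((λq. 1) w)) :: AP :: PRIM2(sub) :: ((λw. w) 5) :: PRIM2(mul) :: (λq. q) :: AP] | D=∅]
t=6: [S=[0 :: 2] | E=∅ | C=[(λw. ((λq. 1) w)) :: AP :: PRIM2(sub) :: ((λw. w) 5) :: PRIM2(mul) :: (λq. q) :: AP] | D=∅]
t=7: [S=[clo(λw. ((λq. 1) w), ∅) :: 0 :: 2] | E=∅ | C=[AP :: PRIM2(sub) :: ((λw. w) 5) :: PRIM2(mul) :: (λq. q) :: AP] | D=∅]
t=8: [S=∅ | E={w↦0} | C=[((λq. 1) w)] | D=[([2], ∅, [PRIM2(sub) :: ((λw. w) 5) :: PRIM2(mul) :: (λq. q) :: AP])]]
t=9: [S=∅ | E={w↦0} | C=[w :: (λq. 1) :: AP] | D=[([2], ∅, [PRIM2(sub) :: ((λw. w) 5) :: PRIM2(mul) :: (λq. q) :: AP])]]
t=10: [S=[0] | E={w↦0} | C=[(λq. 1) :: AP] | D=[([2], ∅, [PRIM2(sub) :: ((λw. w) 5) :: PRIM2(mul) :: (λq. q) :: AP])]]
t=11: [S=[clo(λq. 1, {w↦0}) :: 0] | E={w↦0} | C=[AP] | D=[([2], ∅, [PRIM2(sub) :: ((λw. w) 5) :: PRIM2(mul) :: (λq. q) :: AP])]]
t=12: [S=∅ | E={q↦0, w↦0} | C=[1] | D=[(∅, {w↦0}, ∅) :: ([2], ∅, [PRIM2(sub) :: ((λw. w) 5) :: PRIM2(mul) :: (λq. q) :: AP])]]
t=13: [S=[1] | E={q↦0, w↦0} | C=∅ | D=[(∅, {w↦0}, ∅) :: ([2], ∅, [PRIM2(sub) :: ((λw. w) 5) :: PRIM2(mul) :: (λq. q) :: AP])]]
t=14: [S=[1] | E={w↦0} | C=∅ | D=[([2], ∅, [PRIM2(sub) :: ((λw. w) 5) :: PRIM2(mul) :: (λq. q) :: AP])]]
t=15: [S=[1 :: 2] | E=∅ | C=[PRIM2(sub) :: ((λw. w) 5) :: PRIM2(mul) :: (λq. q) :: AP] | D=∅]
t=16: [S=[1] | E=∅ | C=[((λw. w) 5) :: PRIM2(mul) :: (λq. q) :: AP] | D=∅]
t=17: [S=[1] | E=∅ | C=[5 :: (λw. w) :: AP :: PRIM2(mul) :: (λq. q) :: AP] | D=∅]
t=18: [S=[5 :: 1] | E=∅ | C=[(λw. w) :: AP :: PRIM2(mul) :: (λq. q) :: AP] | D=∅]
t=19: [S=[clo(λw. w, ∅) :: 5 :: 1] | E=∅ | C=[AP :: PRIM2(mul) :: (λq. q) :: AP] | D=∅]
t=20: [S=∅ | E={w↦5} | C=[w] | D=[([1], ∅, [PRIM2(mul) :: (λq. q) :: AP])]]
t=21: [S=[5] | E={w↦5} | C=∅ | D=[([1], ∅, [PRIM2(mul) :: (λq. q) :: AP])]]
t=22: [S=[5 :: 1] | E=∅ | C=[PRIM2(mul) :: (λq. q) :: AP] | D=∅]
t=23: [S=[5] | E=∅ | C=[(λq. q) :: AP] | D=∅]
t=24: [S=[clo(λq. q, ∅) :: 5] | E=∅ | C=[AP] | D=∅]
t=25: [S=∅ | E={q↦5} | C=[q] | D=[(∅, ∅, ∅)]]
t=26: [S=[5] | E={q↦5} | C=∅ | D=[(∅, ∅, ∅)]]
t=27: [S=[5] | E=∅ | C=∅ | D=∅]
→ final value 5

Answer: 5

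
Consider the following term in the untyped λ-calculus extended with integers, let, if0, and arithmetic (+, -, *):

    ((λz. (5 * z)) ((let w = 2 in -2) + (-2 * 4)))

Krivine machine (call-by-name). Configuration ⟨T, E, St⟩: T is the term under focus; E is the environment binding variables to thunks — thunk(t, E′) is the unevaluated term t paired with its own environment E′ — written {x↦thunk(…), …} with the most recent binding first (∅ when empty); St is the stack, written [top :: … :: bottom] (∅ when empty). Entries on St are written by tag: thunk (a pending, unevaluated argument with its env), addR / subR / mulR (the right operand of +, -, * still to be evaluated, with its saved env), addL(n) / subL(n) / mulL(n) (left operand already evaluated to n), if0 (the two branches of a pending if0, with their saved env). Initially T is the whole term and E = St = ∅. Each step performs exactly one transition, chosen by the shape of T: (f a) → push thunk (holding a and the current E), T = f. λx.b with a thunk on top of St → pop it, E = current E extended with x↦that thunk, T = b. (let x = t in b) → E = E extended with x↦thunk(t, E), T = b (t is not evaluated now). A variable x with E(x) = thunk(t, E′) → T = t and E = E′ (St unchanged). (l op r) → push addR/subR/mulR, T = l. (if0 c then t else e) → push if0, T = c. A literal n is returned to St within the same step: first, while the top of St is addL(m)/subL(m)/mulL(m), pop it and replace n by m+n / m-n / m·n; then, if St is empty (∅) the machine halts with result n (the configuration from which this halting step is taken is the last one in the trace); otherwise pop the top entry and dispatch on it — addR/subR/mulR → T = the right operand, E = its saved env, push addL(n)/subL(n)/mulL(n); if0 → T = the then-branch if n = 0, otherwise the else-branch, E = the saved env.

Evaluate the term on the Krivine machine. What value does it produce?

Answer: -50

Derivation:
[0] [T=((λz. (5 * z)) ((let w = 2 in -2) + (-2 * 4))) | E=∅ | St=∅]
[1] [T=(λz. (5 * z)) | E=∅ | St=[thunk]]
[2] [T=(5 * z) | E={z↦thunk(((let w = 2 in -2) + (-2 * 4)), ∅)} | St=∅]
[3] [T=5 | E={z↦thunk(((let w = 2 in -2) + (-2 * 4)), ∅)} | St=[mulR]]
[4] [T=z | E={z↦thunk(((let w = 2 in -2) + (-2 * 4)), ∅)} | St=[mulL(5)]]
[5] [T=((let w = 2 in -2) + (-2 * 4)) | E=∅ | St=[mulL(5)]]
[6] [T=(let w = 2 in -2) | E=∅ | St=[addR :: mulL(5)]]
[7] [T=-2 | E={w↦thunk(2, ∅)} | St=[addR :: mulL(5)]]
[8] [T=(-2 * 4) | E=∅ | St=[addL(-2) :: mulL(5)]]
[9] [T=-2 | E=∅ | St=[mulR :: addL(-2) :: mulL(5)]]
[10] [T=4 | E=∅ | St=[mulL(-2) :: addL(-2) :: mulL(5)]]
→ final value -50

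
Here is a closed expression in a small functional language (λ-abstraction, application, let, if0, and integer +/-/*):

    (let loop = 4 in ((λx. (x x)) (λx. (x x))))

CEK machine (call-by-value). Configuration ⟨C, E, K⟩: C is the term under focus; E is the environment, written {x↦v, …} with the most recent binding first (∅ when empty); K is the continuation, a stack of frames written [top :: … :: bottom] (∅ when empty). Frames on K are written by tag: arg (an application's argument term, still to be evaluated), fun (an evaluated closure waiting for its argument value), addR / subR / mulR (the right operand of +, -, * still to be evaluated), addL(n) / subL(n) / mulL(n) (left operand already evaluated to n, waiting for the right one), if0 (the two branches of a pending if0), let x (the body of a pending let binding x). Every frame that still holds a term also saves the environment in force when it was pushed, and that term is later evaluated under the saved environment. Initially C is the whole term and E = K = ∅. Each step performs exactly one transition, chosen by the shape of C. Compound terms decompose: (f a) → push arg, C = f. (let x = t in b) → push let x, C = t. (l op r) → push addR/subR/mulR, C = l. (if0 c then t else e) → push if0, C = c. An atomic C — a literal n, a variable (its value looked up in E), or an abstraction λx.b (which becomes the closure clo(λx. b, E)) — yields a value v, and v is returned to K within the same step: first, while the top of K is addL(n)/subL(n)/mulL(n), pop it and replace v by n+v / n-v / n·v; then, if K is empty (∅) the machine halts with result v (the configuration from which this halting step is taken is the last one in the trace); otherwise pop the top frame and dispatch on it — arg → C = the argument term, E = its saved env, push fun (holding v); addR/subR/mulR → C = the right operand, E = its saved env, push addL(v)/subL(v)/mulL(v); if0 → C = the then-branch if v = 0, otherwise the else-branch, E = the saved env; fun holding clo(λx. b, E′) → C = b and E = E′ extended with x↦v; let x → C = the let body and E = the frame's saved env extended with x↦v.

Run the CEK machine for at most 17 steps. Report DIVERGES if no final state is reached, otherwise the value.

Answer: DIVERGES (no final state within 17 steps)

Execution trace:
step 0: <C=(let loop = 4 in ((λx. (x x)) (λx. (x x)))), E=∅, K=∅>
step 1: <C=4, E=∅, K=[let loop]>
step 2: <C=((λx. (x x)) (λx. (x x))), E={loop↦4}, K=∅>
step 3: <C=(λx. (x x)), E={loop↦4}, K=[arg]>
step 4: <C=(λx. (x x)), E={loop↦4}, K=[fun]>
step 5: <C=(x x), E={x↦clo(λx. (x x), {loop↦4}), loop↦4}, K=∅>
step 6: <C=x, E={x↦clo(λx. (x x), {loop↦4}), loop↦4}, K=[arg]>
step 7: <C=x, E={x↦clo(λx. (x x), {loop↦4}), loop↦4}, K=[fun]>
… configuration repeats with period 3 (steps 5–7 recur indefinitely) …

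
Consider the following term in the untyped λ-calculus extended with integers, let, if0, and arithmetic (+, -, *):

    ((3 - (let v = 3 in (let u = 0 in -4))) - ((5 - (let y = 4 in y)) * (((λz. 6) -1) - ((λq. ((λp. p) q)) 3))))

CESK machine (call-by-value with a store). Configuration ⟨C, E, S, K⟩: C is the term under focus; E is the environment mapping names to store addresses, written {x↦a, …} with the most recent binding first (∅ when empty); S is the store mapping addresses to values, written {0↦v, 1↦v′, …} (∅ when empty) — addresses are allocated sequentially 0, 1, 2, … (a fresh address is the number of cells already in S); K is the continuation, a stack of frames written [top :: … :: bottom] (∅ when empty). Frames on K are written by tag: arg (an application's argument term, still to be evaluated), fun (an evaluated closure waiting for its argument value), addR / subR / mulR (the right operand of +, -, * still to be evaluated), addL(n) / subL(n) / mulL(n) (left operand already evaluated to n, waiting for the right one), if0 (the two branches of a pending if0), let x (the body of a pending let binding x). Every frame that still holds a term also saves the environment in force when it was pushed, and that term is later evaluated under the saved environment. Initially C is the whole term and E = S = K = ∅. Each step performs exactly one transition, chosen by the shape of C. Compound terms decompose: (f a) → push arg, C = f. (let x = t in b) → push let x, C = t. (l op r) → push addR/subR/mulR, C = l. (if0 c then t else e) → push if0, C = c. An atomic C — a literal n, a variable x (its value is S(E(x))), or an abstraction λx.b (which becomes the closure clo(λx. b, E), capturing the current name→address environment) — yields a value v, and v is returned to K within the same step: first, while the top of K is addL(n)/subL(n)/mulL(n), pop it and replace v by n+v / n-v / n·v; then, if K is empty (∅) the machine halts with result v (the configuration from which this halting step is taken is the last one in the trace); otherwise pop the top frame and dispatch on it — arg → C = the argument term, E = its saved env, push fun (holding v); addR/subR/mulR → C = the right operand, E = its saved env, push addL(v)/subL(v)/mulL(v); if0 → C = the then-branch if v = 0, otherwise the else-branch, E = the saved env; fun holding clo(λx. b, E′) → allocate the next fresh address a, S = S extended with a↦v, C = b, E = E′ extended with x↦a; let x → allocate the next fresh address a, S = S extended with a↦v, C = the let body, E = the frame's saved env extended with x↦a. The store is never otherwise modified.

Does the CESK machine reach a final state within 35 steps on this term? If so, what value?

Answer: 4

Execution trace:
t=0: ⟨C=((3 - (let v = 3 in (let u = 0 in -4))) - ((5 - (let y = 4 in y)) * (((λz. 6) -1) - ((λq. ((λp. p) q)) 3)))); E=∅; S=∅; K=∅⟩
t=1: ⟨C=(3 - (let v = 3 in (let u = 0 in -4))); E=∅; S=∅; K=[subR]⟩
t=2: ⟨C=3; E=∅; S=∅; K=[subR :: subR]⟩
t=3: ⟨C=(let v = 3 in (let u = 0 in -4)); E=∅; S=∅; K=[subL(3) :: subR]⟩
t=4: ⟨C=3; E=∅; S=∅; K=[let v :: subL(3) :: subR]⟩
t=5: ⟨C=(let u = 0 in -4); E={v↦0}; S={0↦3}; K=[subL(3) :: subR]⟩
t=6: ⟨C=0; E={v↦0}; S={0↦3}; K=[let u :: subL(3) :: subR]⟩
t=7: ⟨C=-4; E={u↦1, v↦0}; S={0↦3, 1↦0}; K=[subL(3) :: subR]⟩
t=8: ⟨C=((5 - (let y = 4 in y)) * (((λz. 6) -1) - ((λq. ((λp. p) q)) 3))); E=∅; S={0↦3, 1↦0}; K=[subL(7)]⟩
t=9: ⟨C=(5 - (let y = 4 in y)); E=∅; S={0↦3, 1↦0}; K=[mulR :: subL(7)]⟩
t=10: ⟨C=5; E=∅; S={0↦3, 1↦0}; K=[subR :: mulR :: subL(7)]⟩
t=11: ⟨C=(let y = 4 in y); E=∅; S={0↦3, 1↦0}; K=[subL(5) :: mulR :: subL(7)]⟩
t=12: ⟨C=4; E=∅; S={0↦3, 1↦0}; K=[let y :: subL(5) :: mulR :: subL(7)]⟩
t=13: ⟨C=y; E={y↦2}; S={0↦3, 1↦0, 2↦4}; K=[subL(5) :: mulR :: subL(7)]⟩
t=14: ⟨C=(((λz. 6) -1) - ((λq. ((λp. p) q)) 3)); E=∅; S={0↦3, 1↦0, 2↦4}; K=[mulL(1) :: subL(7)]⟩
t=15: ⟨C=((λz. 6) -1); E=∅; S={0↦3, 1↦0, 2↦4}; K=[subR :: mulL(1) :: subL(7)]⟩
t=16: ⟨C=(λz. 6); E=∅; S={0↦3, 1↦0, 2↦4}; K=[arg :: subR :: mulL(1) :: subL(7)]⟩
t=17: ⟨C=-1; E=∅; S={0↦3, 1↦0, 2↦4}; K=[fun :: subR :: mulL(1) :: subL(7)]⟩
t=18: ⟨C=6; E={z↦3}; S={0↦3, 1↦0, 2↦4, 3↦-1}; K=[subR :: mulL(1) :: subL(7)]⟩
t=19: ⟨C=((λq. ((λp. p) q)) 3); E=∅; S={0↦3, 1↦0, 2↦4, 3↦-1}; K=[subL(6) :: mulL(1) :: subL(7)]⟩
t=20: ⟨C=(λq. ((λp. p) q)); E=∅; S={0↦3, 1↦0, 2↦4, 3↦-1}; K=[arg :: subL(6) :: mulL(1) :: subL(7)]⟩
t=21: ⟨C=3; E=∅; S={0↦3, 1↦0, 2↦4, 3↦-1}; K=[fun :: subL(6) :: mulL(1) :: subL(7)]⟩
t=22: ⟨C=((λp. p) q); E={q↦4}; S={0↦3, 1↦0, 2↦4, 3↦-1, 4↦3}; K=[subL(6) :: mulL(1) :: subL(7)]⟩
t=23: ⟨C=(λp. p); E={q↦4}; S={0↦3, 1↦0, 2↦4, 3↦-1, 4↦3}; K=[arg :: subL(6) :: mulL(1) :: subL(7)]⟩
t=24: ⟨C=q; E={q↦4}; S={0↦3, 1↦0, 2↦4, 3↦-1, 4↦3}; K=[fun :: subL(6) :: mulL(1) :: subL(7)]⟩
t=25: ⟨C=p; E={p↦5, q↦4}; S={0↦3, 1↦0, 2↦4, 3↦-1, 4↦3, 5↦3}; K=[subL(6) :: mulL(1) :: subL(7)]⟩
→ final value 4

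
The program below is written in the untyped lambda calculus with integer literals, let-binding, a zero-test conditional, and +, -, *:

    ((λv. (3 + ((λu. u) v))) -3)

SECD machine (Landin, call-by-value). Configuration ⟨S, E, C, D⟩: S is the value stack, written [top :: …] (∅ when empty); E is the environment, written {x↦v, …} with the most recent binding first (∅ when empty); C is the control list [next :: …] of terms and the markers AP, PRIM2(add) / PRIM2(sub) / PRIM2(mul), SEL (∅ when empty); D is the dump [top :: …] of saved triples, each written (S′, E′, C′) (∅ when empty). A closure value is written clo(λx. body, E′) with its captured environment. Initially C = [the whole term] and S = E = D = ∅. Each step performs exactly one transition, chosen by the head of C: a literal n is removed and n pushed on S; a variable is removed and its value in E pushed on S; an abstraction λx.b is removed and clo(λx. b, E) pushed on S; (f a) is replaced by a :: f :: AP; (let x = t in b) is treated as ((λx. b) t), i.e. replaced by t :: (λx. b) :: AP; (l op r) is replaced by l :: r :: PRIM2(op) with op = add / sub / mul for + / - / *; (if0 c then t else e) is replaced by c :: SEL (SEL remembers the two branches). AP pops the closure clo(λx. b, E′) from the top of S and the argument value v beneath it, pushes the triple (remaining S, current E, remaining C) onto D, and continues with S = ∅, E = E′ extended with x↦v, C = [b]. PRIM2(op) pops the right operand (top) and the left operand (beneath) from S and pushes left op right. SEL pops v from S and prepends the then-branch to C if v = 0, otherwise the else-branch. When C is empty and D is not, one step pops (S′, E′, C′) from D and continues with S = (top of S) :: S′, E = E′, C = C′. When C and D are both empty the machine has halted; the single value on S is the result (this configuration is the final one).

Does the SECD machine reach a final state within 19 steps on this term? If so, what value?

[0] ⟨S=∅; E=∅; C=[((λv. (3 + ((λu. u) v))) -3)]; D=∅⟩
[1] ⟨S=∅; E=∅; C=[-3 :: (λv. (3 + ((λu. u) v))) :: AP]; D=∅⟩
[2] ⟨S=[-3]; E=∅; C=[(λv. (3 + ((λu. u) v))) :: AP]; D=∅⟩
[3] ⟨S=[clo(λv. (3 + ((λu. u) v)), ∅) :: -3]; E=∅; C=[AP]; D=∅⟩
[4] ⟨S=∅; E={v↦-3}; C=[(3 + ((λu. u) v))]; D=[(∅, ∅, ∅)]⟩
[5] ⟨S=∅; E={v↦-3}; C=[3 :: ((λu. u) v) :: PRIM2(add)]; D=[(∅, ∅, ∅)]⟩
[6] ⟨S=[3]; E={v↦-3}; C=[((λu. u) v) :: PRIM2(add)]; D=[(∅, ∅, ∅)]⟩
[7] ⟨S=[3]; E={v↦-3}; C=[v :: (λu. u) :: AP :: PRIM2(add)]; D=[(∅, ∅, ∅)]⟩
[8] ⟨S=[-3 :: 3]; E={v↦-3}; C=[(λu. u) :: AP :: PRIM2(add)]; D=[(∅, ∅, ∅)]⟩
[9] ⟨S=[clo(λu. u, {v↦-3}) :: -3 :: 3]; E={v↦-3}; C=[AP :: PRIM2(add)]; D=[(∅, ∅, ∅)]⟩
[10] ⟨S=∅; E={u↦-3, v↦-3}; C=[u]; D=[([3], {v↦-3}, [PRIM2(add)]) :: (∅, ∅, ∅)]⟩
[11] ⟨S=[-3]; E={u↦-3, v↦-3}; C=∅; D=[([3], {v↦-3}, [PRIM2(add)]) :: (∅, ∅, ∅)]⟩
[12] ⟨S=[-3 :: 3]; E={v↦-3}; C=[PRIM2(add)]; D=[(∅, ∅, ∅)]⟩
[13] ⟨S=[0]; E={v↦-3}; C=∅; D=[(∅, ∅, ∅)]⟩
[14] ⟨S=[0]; E=∅; C=∅; D=∅⟩
→ final value 0

Answer: 0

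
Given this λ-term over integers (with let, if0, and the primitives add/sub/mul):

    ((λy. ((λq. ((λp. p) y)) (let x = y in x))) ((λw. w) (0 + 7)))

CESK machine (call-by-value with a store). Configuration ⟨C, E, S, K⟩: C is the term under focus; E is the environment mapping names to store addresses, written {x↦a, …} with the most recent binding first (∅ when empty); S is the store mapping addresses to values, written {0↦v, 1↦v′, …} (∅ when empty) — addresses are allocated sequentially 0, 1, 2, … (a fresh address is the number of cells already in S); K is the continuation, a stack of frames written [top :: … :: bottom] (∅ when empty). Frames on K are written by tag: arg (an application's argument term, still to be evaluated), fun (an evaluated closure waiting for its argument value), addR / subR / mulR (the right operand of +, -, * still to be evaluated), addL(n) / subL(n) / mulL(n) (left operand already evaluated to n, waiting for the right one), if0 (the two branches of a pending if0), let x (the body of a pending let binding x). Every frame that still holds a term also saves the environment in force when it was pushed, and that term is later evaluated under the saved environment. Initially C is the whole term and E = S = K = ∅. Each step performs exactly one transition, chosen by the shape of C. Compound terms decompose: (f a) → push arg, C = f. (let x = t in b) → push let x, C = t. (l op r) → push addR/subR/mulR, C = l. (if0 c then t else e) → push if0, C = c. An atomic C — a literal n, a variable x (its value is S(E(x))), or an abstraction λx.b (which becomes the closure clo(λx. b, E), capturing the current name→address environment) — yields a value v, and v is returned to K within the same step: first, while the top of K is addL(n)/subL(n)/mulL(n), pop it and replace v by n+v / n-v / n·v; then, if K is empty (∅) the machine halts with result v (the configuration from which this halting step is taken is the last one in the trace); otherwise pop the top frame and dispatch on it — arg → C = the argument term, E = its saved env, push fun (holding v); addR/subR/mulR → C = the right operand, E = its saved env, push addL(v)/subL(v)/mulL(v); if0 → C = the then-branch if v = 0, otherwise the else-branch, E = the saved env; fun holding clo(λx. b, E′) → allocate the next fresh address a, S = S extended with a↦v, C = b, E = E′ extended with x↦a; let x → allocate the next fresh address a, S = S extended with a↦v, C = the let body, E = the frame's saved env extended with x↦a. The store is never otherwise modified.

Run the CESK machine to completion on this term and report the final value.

Answer: 7

Execution trace:
[0] <C=((λy. ((λq. ((λp. p) y)) (let x = y in x))) ((λw. w) (0 + 7))), E=∅, S=∅, K=∅>
[1] <C=(λy. ((λq. ((λp. p) y)) (let x = y in x))), E=∅, S=∅, K=[arg]>
[2] <C=((λw. w) (0 + 7)), E=∅, S=∅, K=[fun]>
[3] <C=(λw. w), E=∅, S=∅, K=[arg :: fun]>
[4] <C=(0 + 7), E=∅, S=∅, K=[fun :: fun]>
[5] <C=0, E=∅, S=∅, K=[addR :: fun :: fun]>
[6] <C=7, E=∅, S=∅, K=[addL(0) :: fun :: fun]>
[7] <C=w, E={w↦0}, S={0↦7}, K=[fun]>
[8] <C=((λq. ((λp. p) y)) (let x = y in x)), E={y↦1}, S={0↦7, 1↦7}, K=∅>
[9] <C=(λq. ((λp. p) y)), E={y↦1}, S={0↦7, 1↦7}, K=[arg]>
[10] <C=(let x = y in x), E={y↦1}, S={0↦7, 1↦7}, K=[fun]>
[11] <C=y, E={y↦1}, S={0↦7, 1↦7}, K=[let x :: fun]>
[12] <C=x, E={x↦2, y↦1}, S={0↦7, 1↦7, 2↦7}, K=[fun]>
[13] <C=((λp. p) y), E={q↦3, y↦1}, S={0↦7, 1↦7, 2↦7, 3↦7}, K=∅>
[14] <C=(λp. p), E={q↦3, y↦1}, S={0↦7, 1↦7, 2↦7, 3↦7}, K=[arg]>
[15] <C=y, E={q↦3, y↦1}, S={0↦7, 1↦7, 2↦7, 3↦7}, K=[fun]>
[16] <C=p, E={p↦4, q↦3, y↦1}, S={0↦7, 1↦7, 2↦7, 3↦7, 4↦7}, K=∅>
→ final value 7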